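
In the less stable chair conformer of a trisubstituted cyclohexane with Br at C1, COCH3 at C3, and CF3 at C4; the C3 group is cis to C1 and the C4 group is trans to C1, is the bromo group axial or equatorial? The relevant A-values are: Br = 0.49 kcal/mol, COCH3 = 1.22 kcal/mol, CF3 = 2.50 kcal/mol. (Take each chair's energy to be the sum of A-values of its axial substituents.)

axial

Chair I (bromo axial, acetyl axial, trifluoromethyl axial): E = 4.21 kcal/mol.
Chair II (bromo equatorial, acetyl equatorial, trifluoromethyl equatorial): E = 0.00 kcal/mol.
Chair I is the less stable (higher-energy) conformer, and in that chair the bromo group is axial.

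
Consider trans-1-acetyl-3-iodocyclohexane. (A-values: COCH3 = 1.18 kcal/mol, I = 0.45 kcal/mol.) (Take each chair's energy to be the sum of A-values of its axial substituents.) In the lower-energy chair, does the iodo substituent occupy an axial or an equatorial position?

axial

C1 and C3 have the same parity, so for the trans isomer the two substituents are one axial and one equatorial in each chair.
Chair I (acetyl axial, iodo equatorial): E = 1.18 kcal/mol.
Chair II (acetyl equatorial, iodo axial): E = 0.45 kcal/mol.
Chair II is the more stable (lower-energy) conformer, and in that chair the iodo group is axial.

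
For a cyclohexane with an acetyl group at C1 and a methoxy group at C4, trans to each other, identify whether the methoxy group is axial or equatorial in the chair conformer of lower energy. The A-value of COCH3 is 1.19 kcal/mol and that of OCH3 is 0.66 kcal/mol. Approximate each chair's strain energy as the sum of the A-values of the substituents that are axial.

C1 and C4 have opposite parity, so for the trans isomer the two substituents are e,e in one chair and a,a in the other.
Chair I (acetyl axial, methoxy axial): E = 1.85 kcal/mol.
Chair II (acetyl equatorial, methoxy equatorial): E = 0.00 kcal/mol.
Chair II is the more stable (lower-energy) conformer, and in that chair the methoxy group is equatorial.

equatorial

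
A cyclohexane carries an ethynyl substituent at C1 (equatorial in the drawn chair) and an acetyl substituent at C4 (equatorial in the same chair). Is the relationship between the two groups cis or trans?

C1 and C4 have opposite parity, so their axial bonds point in opposite directions.
With opposite-parity carbons, two substituents on the same face are one axial and one equatorial; opposite faces give both axial or both equatorial.
Here the groups are equatorial/equatorial → opposite face → trans.

trans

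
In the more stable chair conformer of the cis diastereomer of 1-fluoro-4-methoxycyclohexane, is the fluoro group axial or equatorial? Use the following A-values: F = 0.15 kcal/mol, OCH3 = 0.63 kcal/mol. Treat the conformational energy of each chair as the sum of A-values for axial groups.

C1 and C4 have opposite parity, so for the cis isomer the two substituents are one axial and one equatorial in each chair.
Chair I (fluoro axial, methoxy equatorial): E = 0.15 kcal/mol.
Chair II (fluoro equatorial, methoxy axial): E = 0.63 kcal/mol.
Chair I is the more stable (lower-energy) conformer, and in that chair the fluoro group is axial.

axial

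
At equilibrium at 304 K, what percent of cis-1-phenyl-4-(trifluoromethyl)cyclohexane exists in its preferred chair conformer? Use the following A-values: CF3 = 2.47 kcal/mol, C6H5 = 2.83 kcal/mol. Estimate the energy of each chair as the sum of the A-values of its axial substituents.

C1 and C4 have opposite parity, so for the cis isomer the two substituents are one axial and one equatorial in each chair.
Chair I (trifluoromethyl axial, phenyl equatorial): E = 2.47 kcal/mol; chair II (trifluoromethyl equatorial, phenyl axial): E = 2.83 kcal/mol.
ΔG = 0.36 kcal/mol between the two chairs.
K = exp(ΔG/RT) with R = 1.987×10⁻³ kcal mol⁻¹ K⁻¹ and T = 304 K gives K ≈ 1.81.
Fraction in the lower-energy chair = K/(K+1) = 64.5%.

64.5%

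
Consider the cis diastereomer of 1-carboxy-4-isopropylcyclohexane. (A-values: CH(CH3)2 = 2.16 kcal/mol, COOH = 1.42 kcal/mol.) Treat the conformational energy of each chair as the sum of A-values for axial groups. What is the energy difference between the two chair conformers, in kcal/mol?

C1 and C4 have opposite parity, so for the cis isomer the two substituents are one axial and one equatorial in each chair.
Chair I (isopropyl axial, carboxyl equatorial): E = 2.16 kcal/mol.
Chair II (isopropyl equatorial, carboxyl axial): E = 1.42 kcal/mol.
ΔE = 2.16 − 1.42 = 0.74 kcal/mol; chair II is more stable.

0.74 kcal/mol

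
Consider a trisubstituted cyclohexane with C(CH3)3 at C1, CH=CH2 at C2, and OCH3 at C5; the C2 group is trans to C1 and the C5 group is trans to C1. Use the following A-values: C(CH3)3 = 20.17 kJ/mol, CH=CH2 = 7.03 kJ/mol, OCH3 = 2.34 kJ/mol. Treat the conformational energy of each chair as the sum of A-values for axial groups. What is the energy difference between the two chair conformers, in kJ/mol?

Chair I (tert-butyl axial, vinyl axial, methoxy equatorial): E = 27.20 kJ/mol.
Chair II (tert-butyl equatorial, vinyl equatorial, methoxy axial): E = 2.34 kJ/mol.
ΔE = 27.20 − 2.34 = 24.86 kJ/mol; chair II is more stable.

24.86 kJ/mol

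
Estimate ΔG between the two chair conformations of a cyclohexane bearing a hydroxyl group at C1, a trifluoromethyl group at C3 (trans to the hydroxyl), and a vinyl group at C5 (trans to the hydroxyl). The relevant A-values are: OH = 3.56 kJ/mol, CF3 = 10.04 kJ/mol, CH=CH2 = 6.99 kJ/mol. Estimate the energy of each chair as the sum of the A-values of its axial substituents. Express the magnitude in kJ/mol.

13.47 kJ/mol

Chair I (hydroxyl axial, trifluoromethyl equatorial, vinyl equatorial): E = 3.56 kJ/mol.
Chair II (hydroxyl equatorial, trifluoromethyl axial, vinyl axial): E = 17.03 kJ/mol.
ΔE = 17.03 − 3.56 = 13.47 kJ/mol; chair I is more stable.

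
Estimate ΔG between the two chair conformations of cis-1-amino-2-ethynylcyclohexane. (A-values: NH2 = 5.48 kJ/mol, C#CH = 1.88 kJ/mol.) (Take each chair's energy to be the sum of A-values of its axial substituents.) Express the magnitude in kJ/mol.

C1 and C2 have opposite parity, so for the cis isomer the two substituents are one axial and one equatorial in each chair.
Chair I (amino axial, ethynyl equatorial): E = 5.48 kJ/mol.
Chair II (amino equatorial, ethynyl axial): E = 1.88 kJ/mol.
ΔE = 5.48 − 1.88 = 3.60 kJ/mol; chair II is more stable.

3.60 kJ/mol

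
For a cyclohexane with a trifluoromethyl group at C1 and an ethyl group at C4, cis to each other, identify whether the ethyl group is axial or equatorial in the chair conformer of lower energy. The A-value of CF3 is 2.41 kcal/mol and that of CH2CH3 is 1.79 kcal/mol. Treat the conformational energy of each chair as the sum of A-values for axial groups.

axial

C1 and C4 have opposite parity, so for the cis isomer the two substituents are one axial and one equatorial in each chair.
Chair I (trifluoromethyl axial, ethyl equatorial): E = 2.41 kcal/mol.
Chair II (trifluoromethyl equatorial, ethyl axial): E = 1.79 kcal/mol.
Chair II is the more stable (lower-energy) conformer, and in that chair the ethyl group is axial.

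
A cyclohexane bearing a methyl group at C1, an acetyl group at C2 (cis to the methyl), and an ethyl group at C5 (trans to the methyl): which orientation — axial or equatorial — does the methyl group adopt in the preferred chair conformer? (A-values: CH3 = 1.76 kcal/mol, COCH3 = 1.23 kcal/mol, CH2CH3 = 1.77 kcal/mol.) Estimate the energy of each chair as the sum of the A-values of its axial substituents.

Chair I (methyl axial, acetyl equatorial, ethyl equatorial): E = 1.76 kcal/mol.
Chair II (methyl equatorial, acetyl axial, ethyl axial): E = 3.00 kcal/mol.
Chair I is the more stable (lower-energy) conformer, and in that chair the methyl group is axial.

axial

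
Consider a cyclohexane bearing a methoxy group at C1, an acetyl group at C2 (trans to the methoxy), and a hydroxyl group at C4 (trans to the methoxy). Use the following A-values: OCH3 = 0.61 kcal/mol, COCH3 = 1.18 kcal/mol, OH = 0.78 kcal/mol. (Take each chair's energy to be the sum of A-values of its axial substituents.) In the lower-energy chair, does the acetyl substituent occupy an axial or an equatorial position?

Chair I (methoxy axial, acetyl axial, hydroxyl axial): E = 2.57 kcal/mol.
Chair II (methoxy equatorial, acetyl equatorial, hydroxyl equatorial): E = 0.00 kcal/mol.
Chair II is the more stable (lower-energy) conformer, and in that chair the acetyl group is equatorial.

equatorial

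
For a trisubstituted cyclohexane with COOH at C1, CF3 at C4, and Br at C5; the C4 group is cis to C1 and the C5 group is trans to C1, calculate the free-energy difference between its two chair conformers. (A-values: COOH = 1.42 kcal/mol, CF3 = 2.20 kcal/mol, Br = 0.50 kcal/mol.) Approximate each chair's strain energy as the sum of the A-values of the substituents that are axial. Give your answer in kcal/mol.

1.28 kcal/mol

Chair I (carboxyl axial, trifluoromethyl equatorial, bromo equatorial): E = 1.42 kcal/mol.
Chair II (carboxyl equatorial, trifluoromethyl axial, bromo axial): E = 2.70 kcal/mol.
ΔE = 2.70 − 1.42 = 1.28 kcal/mol; chair I is more stable.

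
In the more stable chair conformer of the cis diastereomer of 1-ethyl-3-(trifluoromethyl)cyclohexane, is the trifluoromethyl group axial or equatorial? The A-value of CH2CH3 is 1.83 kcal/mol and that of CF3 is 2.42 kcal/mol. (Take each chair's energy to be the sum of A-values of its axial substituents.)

C1 and C3 have the same parity, so for the cis isomer the two substituents are e,e in one chair and a,a in the other.
Chair I (ethyl axial, trifluoromethyl axial): E = 4.25 kcal/mol.
Chair II (ethyl equatorial, trifluoromethyl equatorial): E = 0.00 kcal/mol.
Chair II is the more stable (lower-energy) conformer, and in that chair the trifluoromethyl group is equatorial.

equatorial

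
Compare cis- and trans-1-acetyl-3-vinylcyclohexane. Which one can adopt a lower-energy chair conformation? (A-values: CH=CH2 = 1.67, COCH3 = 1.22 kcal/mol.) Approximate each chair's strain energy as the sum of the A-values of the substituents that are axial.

cis

At 1,3 positions (parity same): cis → (e,e or a,a); trans → (a,e or e,a).
Best chair for cis: E = 0.00 kcal/mol; best chair for trans: E = 1.22 kcal/mol.
The cis isomer is lower by 1.22 kcal/mol.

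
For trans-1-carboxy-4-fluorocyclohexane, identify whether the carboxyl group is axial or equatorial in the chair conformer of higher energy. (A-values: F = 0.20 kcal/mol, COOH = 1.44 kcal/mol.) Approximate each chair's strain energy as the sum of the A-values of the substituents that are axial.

C1 and C4 have opposite parity, so for the trans isomer the two substituents are e,e in one chair and a,a in the other.
Chair I (fluoro axial, carboxyl axial): E = 1.64 kcal/mol.
Chair II (fluoro equatorial, carboxyl equatorial): E = 0.00 kcal/mol.
Chair I is the less stable (higher-energy) conformer, and in that chair the carboxyl group is axial.

axial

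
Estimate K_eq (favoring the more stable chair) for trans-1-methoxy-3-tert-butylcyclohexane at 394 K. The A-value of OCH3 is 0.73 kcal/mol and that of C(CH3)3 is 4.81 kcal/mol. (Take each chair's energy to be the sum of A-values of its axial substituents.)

K ≈ 183

C1 and C3 have the same parity, so for the trans isomer the two substituents are one axial and one equatorial in each chair.
Chair I (methoxy axial, tert-butyl equatorial): E = 0.73 kcal/mol; chair II (methoxy equatorial, tert-butyl axial): E = 4.81 kcal/mol.
ΔG = 4.08 kcal/mol between the two chairs.
K = exp(ΔG/RT) with R = 1.987×10⁻³ kcal mol⁻¹ K⁻¹ and T = 394 K gives K ≈ 183.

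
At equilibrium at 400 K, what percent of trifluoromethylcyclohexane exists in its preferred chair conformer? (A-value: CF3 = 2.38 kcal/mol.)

95.2%

One chair has the trifluoromethyl group axial (E = 2.38 kcal/mol) and the other has it equatorial (E = 0).
ΔG = 2.38 kcal/mol between the two chairs.
K = exp(ΔG/RT) with R = 1.987×10⁻³ kcal mol⁻¹ K⁻¹ and T = 400 K gives K ≈ 20.
Fraction in the lower-energy chair = K/(K+1) = 95.2%.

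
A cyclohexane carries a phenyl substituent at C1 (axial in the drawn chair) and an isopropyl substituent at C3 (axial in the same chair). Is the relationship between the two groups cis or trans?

cis

C1 and C3 have the same parity, so their axial bonds point in the same direction.
With same-parity carbons, two substituents on the same face are both axial or both equatorial; opposite faces give one of each.
Here the groups are axial/axial → same face → cis.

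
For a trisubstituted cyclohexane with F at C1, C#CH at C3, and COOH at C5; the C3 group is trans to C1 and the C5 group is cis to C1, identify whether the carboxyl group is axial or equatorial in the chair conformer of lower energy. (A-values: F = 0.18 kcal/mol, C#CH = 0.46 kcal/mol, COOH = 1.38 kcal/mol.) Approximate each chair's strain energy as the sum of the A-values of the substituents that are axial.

Chair I (fluoro axial, ethynyl equatorial, carboxyl axial): E = 1.56 kcal/mol.
Chair II (fluoro equatorial, ethynyl axial, carboxyl equatorial): E = 0.46 kcal/mol.
Chair II is the more stable (lower-energy) conformer, and in that chair the carboxyl group is equatorial.

equatorial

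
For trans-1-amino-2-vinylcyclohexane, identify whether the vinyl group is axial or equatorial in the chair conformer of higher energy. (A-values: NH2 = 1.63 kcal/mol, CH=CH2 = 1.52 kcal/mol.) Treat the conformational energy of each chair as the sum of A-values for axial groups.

axial

C1 and C2 have opposite parity, so for the trans isomer the two substituents are e,e in one chair and a,a in the other.
Chair I (amino axial, vinyl axial): E = 3.15 kcal/mol.
Chair II (amino equatorial, vinyl equatorial): E = 0.00 kcal/mol.
Chair I is the less stable (higher-energy) conformer, and in that chair the vinyl group is axial.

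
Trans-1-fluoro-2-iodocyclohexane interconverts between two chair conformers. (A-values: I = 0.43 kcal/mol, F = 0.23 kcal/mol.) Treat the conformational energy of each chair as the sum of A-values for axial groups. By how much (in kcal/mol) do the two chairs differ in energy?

0.66 kcal/mol

C1 and C2 have opposite parity, so for the trans isomer the two substituents are e,e in one chair and a,a in the other.
Chair I (iodo axial, fluoro axial): E = 0.66 kcal/mol.
Chair II (iodo equatorial, fluoro equatorial): E = 0.00 kcal/mol.
ΔE = 0.66 − 0.00 = 0.66 kcal/mol; chair II is more stable.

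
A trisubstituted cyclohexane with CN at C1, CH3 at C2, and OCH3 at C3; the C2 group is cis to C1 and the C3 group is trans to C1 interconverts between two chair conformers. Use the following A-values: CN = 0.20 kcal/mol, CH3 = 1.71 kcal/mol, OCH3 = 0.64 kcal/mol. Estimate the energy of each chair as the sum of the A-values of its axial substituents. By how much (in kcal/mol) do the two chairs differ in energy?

Chair I (cyano axial, methyl equatorial, methoxy equatorial): E = 0.20 kcal/mol.
Chair II (cyano equatorial, methyl axial, methoxy axial): E = 2.35 kcal/mol.
ΔE = 2.35 − 0.20 = 2.15 kcal/mol; chair I is more stable.

2.15 kcal/mol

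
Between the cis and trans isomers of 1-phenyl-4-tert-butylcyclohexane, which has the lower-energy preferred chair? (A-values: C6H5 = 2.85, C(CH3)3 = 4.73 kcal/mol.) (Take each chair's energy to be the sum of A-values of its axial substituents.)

trans

At 1,4 positions (parity opposite): cis → (a,e or e,a); trans → (e,e or a,a).
Best chair for cis: E = 2.85 kcal/mol; best chair for trans: E = 0.00 kcal/mol.
The trans isomer is lower by 2.85 kcal/mol.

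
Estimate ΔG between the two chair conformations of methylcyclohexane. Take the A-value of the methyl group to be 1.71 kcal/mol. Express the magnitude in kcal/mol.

1.71 kcal/mol

A monosubstituted cyclohexane has one chair with the methyl group axial (E = A = 1.71 kcal/mol) and one with it equatorial (E = 0).
ΔE = 1.71 − 0 = 1.71 kcal/mol.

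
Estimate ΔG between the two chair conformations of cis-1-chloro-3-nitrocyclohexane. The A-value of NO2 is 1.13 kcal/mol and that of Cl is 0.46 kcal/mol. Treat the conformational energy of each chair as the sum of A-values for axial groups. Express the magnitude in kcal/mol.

1.59 kcal/mol

C1 and C3 have the same parity, so for the cis isomer the two substituents are e,e in one chair and a,a in the other.
Chair I (nitro axial, chloro axial): E = 1.59 kcal/mol.
Chair II (nitro equatorial, chloro equatorial): E = 0.00 kcal/mol.
ΔE = 1.59 − 0.00 = 1.59 kcal/mol; chair II is more stable.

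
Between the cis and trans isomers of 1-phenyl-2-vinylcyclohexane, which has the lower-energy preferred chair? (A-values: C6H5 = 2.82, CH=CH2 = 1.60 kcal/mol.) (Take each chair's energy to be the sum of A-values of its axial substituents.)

At 1,2 positions (parity opposite): cis → (a,e or e,a); trans → (e,e or a,a).
Best chair for cis: E = 1.60 kcal/mol; best chair for trans: E = 0.00 kcal/mol.
The trans isomer is lower by 1.60 kcal/mol.

trans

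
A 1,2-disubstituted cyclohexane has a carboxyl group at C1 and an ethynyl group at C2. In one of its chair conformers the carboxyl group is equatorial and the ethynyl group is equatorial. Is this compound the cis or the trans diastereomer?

trans

C1 and C2 have opposite parity, so their axial bonds point in opposite directions.
With opposite-parity carbons, two substituents on the same face are one axial and one equatorial; opposite faces give both axial or both equatorial.
Here the groups are equatorial/equatorial → opposite face → trans.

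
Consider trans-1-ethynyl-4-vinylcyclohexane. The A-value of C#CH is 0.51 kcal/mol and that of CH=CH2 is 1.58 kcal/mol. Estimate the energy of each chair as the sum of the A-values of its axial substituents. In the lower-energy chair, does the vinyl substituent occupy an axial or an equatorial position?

C1 and C4 have opposite parity, so for the trans isomer the two substituents are e,e in one chair and a,a in the other.
Chair I (ethynyl axial, vinyl axial): E = 2.09 kcal/mol.
Chair II (ethynyl equatorial, vinyl equatorial): E = 0.00 kcal/mol.
Chair II is the more stable (lower-energy) conformer, and in that chair the vinyl group is equatorial.

equatorial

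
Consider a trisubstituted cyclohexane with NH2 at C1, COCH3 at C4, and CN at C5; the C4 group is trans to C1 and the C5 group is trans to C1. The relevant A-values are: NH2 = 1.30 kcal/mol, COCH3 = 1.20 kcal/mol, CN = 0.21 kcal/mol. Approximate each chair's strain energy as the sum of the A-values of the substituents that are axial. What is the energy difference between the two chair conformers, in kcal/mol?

Chair I (amino axial, acetyl axial, cyano equatorial): E = 2.50 kcal/mol.
Chair II (amino equatorial, acetyl equatorial, cyano axial): E = 0.21 kcal/mol.
ΔE = 2.50 − 0.21 = 2.29 kcal/mol; chair II is more stable.

2.29 kcal/mol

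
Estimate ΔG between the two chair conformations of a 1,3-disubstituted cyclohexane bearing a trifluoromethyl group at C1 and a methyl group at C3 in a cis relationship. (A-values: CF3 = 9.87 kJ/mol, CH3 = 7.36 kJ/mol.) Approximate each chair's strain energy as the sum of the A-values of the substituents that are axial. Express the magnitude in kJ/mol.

C1 and C3 have the same parity, so for the cis isomer the two substituents are e,e in one chair and a,a in the other.
Chair I (trifluoromethyl axial, methyl axial): E = 17.23 kJ/mol.
Chair II (trifluoromethyl equatorial, methyl equatorial): E = 0.00 kJ/mol.
ΔE = 17.23 − 0.00 = 17.23 kJ/mol; chair II is more stable.

17.23 kJ/mol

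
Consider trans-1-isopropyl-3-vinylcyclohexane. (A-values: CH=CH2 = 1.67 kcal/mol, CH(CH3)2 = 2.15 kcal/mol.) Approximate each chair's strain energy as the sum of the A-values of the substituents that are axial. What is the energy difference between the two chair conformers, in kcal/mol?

C1 and C3 have the same parity, so for the trans isomer the two substituents are one axial and one equatorial in each chair.
Chair I (vinyl axial, isopropyl equatorial): E = 1.67 kcal/mol.
Chair II (vinyl equatorial, isopropyl axial): E = 2.15 kcal/mol.
ΔE = 2.15 − 1.67 = 0.48 kcal/mol; chair I is more stable.

0.48 kcal/mol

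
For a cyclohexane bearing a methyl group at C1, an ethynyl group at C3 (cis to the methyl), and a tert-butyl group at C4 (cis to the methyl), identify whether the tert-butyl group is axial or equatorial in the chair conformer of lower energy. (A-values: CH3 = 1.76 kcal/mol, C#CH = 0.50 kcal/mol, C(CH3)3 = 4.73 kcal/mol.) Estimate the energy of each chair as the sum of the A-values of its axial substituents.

equatorial

Chair I (methyl axial, ethynyl axial, tert-butyl equatorial): E = 2.26 kcal/mol.
Chair II (methyl equatorial, ethynyl equatorial, tert-butyl axial): E = 4.73 kcal/mol.
Chair I is the more stable (lower-energy) conformer, and in that chair the tert-butyl group is equatorial.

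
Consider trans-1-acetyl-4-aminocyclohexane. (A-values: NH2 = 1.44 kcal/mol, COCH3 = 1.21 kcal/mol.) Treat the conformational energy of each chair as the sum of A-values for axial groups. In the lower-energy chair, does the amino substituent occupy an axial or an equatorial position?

equatorial

C1 and C4 have opposite parity, so for the trans isomer the two substituents are e,e in one chair and a,a in the other.
Chair I (amino axial, acetyl axial): E = 2.65 kcal/mol.
Chair II (amino equatorial, acetyl equatorial): E = 0.00 kcal/mol.
Chair II is the more stable (lower-energy) conformer, and in that chair the amino group is equatorial.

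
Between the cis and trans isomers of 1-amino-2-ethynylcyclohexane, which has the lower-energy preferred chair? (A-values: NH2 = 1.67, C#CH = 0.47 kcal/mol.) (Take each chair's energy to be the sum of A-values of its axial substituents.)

At 1,2 positions (parity opposite): cis → (a,e or e,a); trans → (e,e or a,a).
Best chair for cis: E = 0.47 kcal/mol; best chair for trans: E = 0.00 kcal/mol.
The trans isomer is lower by 0.47 kcal/mol.

trans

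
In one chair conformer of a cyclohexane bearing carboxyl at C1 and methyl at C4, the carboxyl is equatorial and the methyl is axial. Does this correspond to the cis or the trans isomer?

cis

C1 and C4 have opposite parity, so their axial bonds point in opposite directions.
With opposite-parity carbons, two substituents on the same face are one axial and one equatorial; opposite faces give both axial or both equatorial.
Here the groups are equatorial/axial → same face → cis.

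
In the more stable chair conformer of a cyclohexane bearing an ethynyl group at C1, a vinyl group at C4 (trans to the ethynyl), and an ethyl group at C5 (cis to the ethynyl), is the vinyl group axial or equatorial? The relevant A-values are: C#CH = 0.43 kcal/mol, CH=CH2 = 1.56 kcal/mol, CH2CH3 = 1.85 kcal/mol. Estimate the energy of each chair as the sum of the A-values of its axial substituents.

Chair I (ethynyl axial, vinyl axial, ethyl axial): E = 3.84 kcal/mol.
Chair II (ethynyl equatorial, vinyl equatorial, ethyl equatorial): E = 0.00 kcal/mol.
Chair II is the more stable (lower-energy) conformer, and in that chair the vinyl group is equatorial.

equatorial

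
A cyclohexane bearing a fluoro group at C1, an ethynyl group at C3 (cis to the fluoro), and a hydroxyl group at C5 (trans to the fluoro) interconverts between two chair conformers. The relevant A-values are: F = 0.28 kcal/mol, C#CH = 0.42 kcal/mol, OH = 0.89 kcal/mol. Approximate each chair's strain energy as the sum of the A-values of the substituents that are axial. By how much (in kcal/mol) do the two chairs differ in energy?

0.19 kcal/mol

Chair I (fluoro axial, ethynyl axial, hydroxyl equatorial): E = 0.70 kcal/mol.
Chair II (fluoro equatorial, ethynyl equatorial, hydroxyl axial): E = 0.89 kcal/mol.
ΔE = 0.89 − 0.70 = 0.19 kcal/mol; chair I is more stable.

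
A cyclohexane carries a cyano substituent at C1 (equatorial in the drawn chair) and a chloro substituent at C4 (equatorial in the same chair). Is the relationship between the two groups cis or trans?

C1 and C4 have opposite parity, so their axial bonds point in opposite directions.
With opposite-parity carbons, two substituents on the same face are one axial and one equatorial; opposite faces give both axial or both equatorial.
Here the groups are equatorial/equatorial → opposite face → trans.

trans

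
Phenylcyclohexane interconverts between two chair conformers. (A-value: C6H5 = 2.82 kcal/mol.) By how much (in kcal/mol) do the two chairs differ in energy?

2.82 kcal/mol

A monosubstituted cyclohexane has one chair with the phenyl group axial (E = A = 2.82 kcal/mol) and one with it equatorial (E = 0).
ΔE = 2.82 − 0 = 2.82 kcal/mol.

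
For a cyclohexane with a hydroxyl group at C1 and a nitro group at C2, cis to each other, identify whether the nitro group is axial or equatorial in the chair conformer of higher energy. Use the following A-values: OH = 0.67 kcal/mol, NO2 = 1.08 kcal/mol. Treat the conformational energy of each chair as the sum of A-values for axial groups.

C1 and C2 have opposite parity, so for the cis isomer the two substituents are one axial and one equatorial in each chair.
Chair I (hydroxyl axial, nitro equatorial): E = 0.67 kcal/mol.
Chair II (hydroxyl equatorial, nitro axial): E = 1.08 kcal/mol.
Chair II is the less stable (higher-energy) conformer, and in that chair the nitro group is axial.

axial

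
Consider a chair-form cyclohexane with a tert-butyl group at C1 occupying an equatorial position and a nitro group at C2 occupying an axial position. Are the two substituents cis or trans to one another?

C1 and C2 have opposite parity, so their axial bonds point in opposite directions.
With opposite-parity carbons, two substituents on the same face are one axial and one equatorial; opposite faces give both axial or both equatorial.
Here the groups are equatorial/axial → same face → cis.

cis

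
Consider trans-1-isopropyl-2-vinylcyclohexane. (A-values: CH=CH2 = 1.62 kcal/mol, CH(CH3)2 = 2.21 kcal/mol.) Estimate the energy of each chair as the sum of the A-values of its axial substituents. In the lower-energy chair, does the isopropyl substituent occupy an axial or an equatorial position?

equatorial

C1 and C2 have opposite parity, so for the trans isomer the two substituents are e,e in one chair and a,a in the other.
Chair I (vinyl axial, isopropyl axial): E = 3.83 kcal/mol.
Chair II (vinyl equatorial, isopropyl equatorial): E = 0.00 kcal/mol.
Chair II is the more stable (lower-energy) conformer, and in that chair the isopropyl group is equatorial.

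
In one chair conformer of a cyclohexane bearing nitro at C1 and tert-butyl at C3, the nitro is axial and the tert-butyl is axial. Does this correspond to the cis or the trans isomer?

cis

C1 and C3 have the same parity, so their axial bonds point in the same direction.
With same-parity carbons, two substituents on the same face are both axial or both equatorial; opposite faces give one of each.
Here the groups are axial/axial → same face → cis.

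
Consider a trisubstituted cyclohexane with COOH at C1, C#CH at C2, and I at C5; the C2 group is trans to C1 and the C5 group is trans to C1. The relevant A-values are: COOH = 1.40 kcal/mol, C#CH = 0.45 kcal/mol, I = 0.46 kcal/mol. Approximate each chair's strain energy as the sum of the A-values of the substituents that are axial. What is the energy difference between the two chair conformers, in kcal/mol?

Chair I (carboxyl axial, ethynyl axial, iodo equatorial): E = 1.85 kcal/mol.
Chair II (carboxyl equatorial, ethynyl equatorial, iodo axial): E = 0.46 kcal/mol.
ΔE = 1.85 − 0.46 = 1.39 kcal/mol; chair II is more stable.

1.39 kcal/mol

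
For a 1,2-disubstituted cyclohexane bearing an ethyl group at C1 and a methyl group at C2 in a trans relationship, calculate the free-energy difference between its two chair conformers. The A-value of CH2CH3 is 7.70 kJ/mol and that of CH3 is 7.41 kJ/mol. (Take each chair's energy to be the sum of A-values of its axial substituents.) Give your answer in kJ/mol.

C1 and C2 have opposite parity, so for the trans isomer the two substituents are e,e in one chair and a,a in the other.
Chair I (ethyl axial, methyl axial): E = 15.11 kJ/mol.
Chair II (ethyl equatorial, methyl equatorial): E = 0.00 kJ/mol.
ΔE = 15.11 − 0.00 = 15.11 kJ/mol; chair II is more stable.

15.11 kJ/mol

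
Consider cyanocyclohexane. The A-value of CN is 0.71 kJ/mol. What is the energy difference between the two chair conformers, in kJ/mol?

A monosubstituted cyclohexane has one chair with the cyano group axial (E = A = 0.71 kJ/mol) and one with it equatorial (E = 0).
ΔE = 0.71 − 0 = 0.71 kJ/mol.

0.71 kJ/mol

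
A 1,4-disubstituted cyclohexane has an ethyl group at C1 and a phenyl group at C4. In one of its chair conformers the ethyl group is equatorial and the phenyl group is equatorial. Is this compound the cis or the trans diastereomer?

C1 and C4 have opposite parity, so their axial bonds point in opposite directions.
With opposite-parity carbons, two substituents on the same face are one axial and one equatorial; opposite faces give both axial or both equatorial.
Here the groups are equatorial/equatorial → opposite face → trans.

trans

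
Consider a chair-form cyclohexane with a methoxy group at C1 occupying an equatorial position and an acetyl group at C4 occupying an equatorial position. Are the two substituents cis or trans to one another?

C1 and C4 have opposite parity, so their axial bonds point in opposite directions.
With opposite-parity carbons, two substituents on the same face are one axial and one equatorial; opposite faces give both axial or both equatorial.
Here the groups are equatorial/equatorial → opposite face → trans.

trans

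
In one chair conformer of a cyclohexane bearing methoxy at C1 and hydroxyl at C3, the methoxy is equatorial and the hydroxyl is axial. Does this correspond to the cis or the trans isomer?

C1 and C3 have the same parity, so their axial bonds point in the same direction.
With same-parity carbons, two substituents on the same face are both axial or both equatorial; opposite faces give one of each.
Here the groups are equatorial/axial → opposite face → trans.

trans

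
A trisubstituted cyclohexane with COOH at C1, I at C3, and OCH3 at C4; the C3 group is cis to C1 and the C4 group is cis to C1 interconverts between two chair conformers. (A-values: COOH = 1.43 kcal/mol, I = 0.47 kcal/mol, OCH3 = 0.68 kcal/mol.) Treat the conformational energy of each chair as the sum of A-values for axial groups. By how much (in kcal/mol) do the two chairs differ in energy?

1.22 kcal/mol

Chair I (carboxyl axial, iodo axial, methoxy equatorial): E = 1.90 kcal/mol.
Chair II (carboxyl equatorial, iodo equatorial, methoxy axial): E = 0.68 kcal/mol.
ΔE = 1.90 − 0.68 = 1.22 kcal/mol; chair II is more stable.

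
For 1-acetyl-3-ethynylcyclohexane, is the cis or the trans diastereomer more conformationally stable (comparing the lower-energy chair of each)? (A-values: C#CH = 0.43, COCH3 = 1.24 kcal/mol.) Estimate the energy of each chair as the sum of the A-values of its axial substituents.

cis

At 1,3 positions (parity same): cis → (e,e or a,a); trans → (a,e or e,a).
Best chair for cis: E = 0.00 kcal/mol; best chair for trans: E = 0.43 kcal/mol.
The cis isomer is lower by 0.43 kcal/mol.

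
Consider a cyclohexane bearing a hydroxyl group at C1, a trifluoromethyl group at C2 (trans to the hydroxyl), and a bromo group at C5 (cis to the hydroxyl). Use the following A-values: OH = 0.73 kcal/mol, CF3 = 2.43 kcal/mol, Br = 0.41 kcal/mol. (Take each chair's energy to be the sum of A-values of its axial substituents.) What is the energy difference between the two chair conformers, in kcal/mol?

3.57 kcal/mol

Chair I (hydroxyl axial, trifluoromethyl axial, bromo axial): E = 3.57 kcal/mol.
Chair II (hydroxyl equatorial, trifluoromethyl equatorial, bromo equatorial): E = 0.00 kcal/mol.
ΔE = 3.57 − 0.00 = 3.57 kcal/mol; chair II is more stable.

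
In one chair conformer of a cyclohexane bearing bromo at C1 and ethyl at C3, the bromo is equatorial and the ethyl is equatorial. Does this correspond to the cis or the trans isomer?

C1 and C3 have the same parity, so their axial bonds point in the same direction.
With same-parity carbons, two substituents on the same face are both axial or both equatorial; opposite faces give one of each.
Here the groups are equatorial/equatorial → same face → cis.

cis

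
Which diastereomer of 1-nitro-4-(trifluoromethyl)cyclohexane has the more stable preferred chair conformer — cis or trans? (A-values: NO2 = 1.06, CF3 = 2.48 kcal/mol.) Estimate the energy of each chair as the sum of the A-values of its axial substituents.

At 1,4 positions (parity opposite): cis → (a,e or e,a); trans → (e,e or a,a).
Best chair for cis: E = 1.06 kcal/mol; best chair for trans: E = 0.00 kcal/mol.
The trans isomer is lower by 1.06 kcal/mol.

trans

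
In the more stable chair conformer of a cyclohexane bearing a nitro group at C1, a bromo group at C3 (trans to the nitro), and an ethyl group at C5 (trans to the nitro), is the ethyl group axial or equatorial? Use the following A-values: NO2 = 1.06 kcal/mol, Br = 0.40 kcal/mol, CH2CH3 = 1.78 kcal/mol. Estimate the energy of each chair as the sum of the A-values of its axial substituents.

Chair I (nitro axial, bromo equatorial, ethyl equatorial): E = 1.06 kcal/mol.
Chair II (nitro equatorial, bromo axial, ethyl axial): E = 2.18 kcal/mol.
Chair I is the more stable (lower-energy) conformer, and in that chair the ethyl group is equatorial.

equatorial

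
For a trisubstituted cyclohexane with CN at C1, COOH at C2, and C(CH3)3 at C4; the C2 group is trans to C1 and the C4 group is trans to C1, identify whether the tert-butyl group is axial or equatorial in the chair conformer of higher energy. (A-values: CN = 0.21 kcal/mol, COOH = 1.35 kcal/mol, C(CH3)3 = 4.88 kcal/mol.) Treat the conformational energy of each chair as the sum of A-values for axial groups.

axial

Chair I (cyano axial, carboxyl axial, tert-butyl axial): E = 6.44 kcal/mol.
Chair II (cyano equatorial, carboxyl equatorial, tert-butyl equatorial): E = 0.00 kcal/mol.
Chair I is the less stable (higher-energy) conformer, and in that chair the tert-butyl group is axial.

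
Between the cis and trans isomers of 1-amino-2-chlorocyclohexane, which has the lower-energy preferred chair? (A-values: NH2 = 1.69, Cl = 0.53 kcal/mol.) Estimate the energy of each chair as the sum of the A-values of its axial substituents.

trans

At 1,2 positions (parity opposite): cis → (a,e or e,a); trans → (e,e or a,a).
Best chair for cis: E = 0.53 kcal/mol; best chair for trans: E = 0.00 kcal/mol.
The trans isomer is lower by 0.53 kcal/mol.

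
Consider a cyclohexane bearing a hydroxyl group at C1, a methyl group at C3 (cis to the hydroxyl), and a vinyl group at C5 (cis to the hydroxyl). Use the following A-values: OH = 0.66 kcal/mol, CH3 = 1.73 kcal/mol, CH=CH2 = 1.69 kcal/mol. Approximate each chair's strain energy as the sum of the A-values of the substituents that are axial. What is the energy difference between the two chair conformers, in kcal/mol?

4.08 kcal/mol

Chair I (hydroxyl axial, methyl axial, vinyl axial): E = 4.08 kcal/mol.
Chair II (hydroxyl equatorial, methyl equatorial, vinyl equatorial): E = 0.00 kcal/mol.
ΔE = 4.08 − 0.00 = 4.08 kcal/mol; chair II is more stable.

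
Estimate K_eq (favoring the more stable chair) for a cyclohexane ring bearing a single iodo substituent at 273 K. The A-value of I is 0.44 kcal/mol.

One chair has the iodo group axial (E = 0.44 kcal/mol) and the other has it equatorial (E = 0).
ΔG = 0.44 kcal/mol between the two chairs.
K = exp(ΔG/RT) with R = 1.987×10⁻³ kcal mol⁻¹ K⁻¹ and T = 273 K gives K ≈ 2.25.

K ≈ 2.25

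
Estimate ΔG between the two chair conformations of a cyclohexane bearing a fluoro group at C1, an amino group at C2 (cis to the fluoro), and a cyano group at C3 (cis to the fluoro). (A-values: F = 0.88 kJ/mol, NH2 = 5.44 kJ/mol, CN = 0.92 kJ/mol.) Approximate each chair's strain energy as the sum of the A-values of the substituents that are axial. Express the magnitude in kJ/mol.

Chair I (fluoro axial, amino equatorial, cyano axial): E = 1.80 kJ/mol.
Chair II (fluoro equatorial, amino axial, cyano equatorial): E = 5.44 kJ/mol.
ΔE = 5.44 − 1.80 = 3.64 kJ/mol; chair I is more stable.

3.64 kJ/mol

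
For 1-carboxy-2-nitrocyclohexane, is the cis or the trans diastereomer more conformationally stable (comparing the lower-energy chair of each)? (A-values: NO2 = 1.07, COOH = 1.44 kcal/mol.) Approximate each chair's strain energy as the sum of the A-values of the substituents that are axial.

At 1,2 positions (parity opposite): cis → (a,e or e,a); trans → (e,e or a,a).
Best chair for cis: E = 1.07 kcal/mol; best chair for trans: E = 0.00 kcal/mol.
The trans isomer is lower by 1.07 kcal/mol.

trans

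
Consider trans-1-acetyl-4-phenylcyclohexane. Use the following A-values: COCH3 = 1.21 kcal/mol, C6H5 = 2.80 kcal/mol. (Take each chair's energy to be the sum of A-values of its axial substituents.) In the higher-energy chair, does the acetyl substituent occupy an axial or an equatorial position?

axial

C1 and C4 have opposite parity, so for the trans isomer the two substituents are e,e in one chair and a,a in the other.
Chair I (acetyl axial, phenyl axial): E = 4.01 kcal/mol.
Chair II (acetyl equatorial, phenyl equatorial): E = 0.00 kcal/mol.
Chair I is the less stable (higher-energy) conformer, and in that chair the acetyl group is axial.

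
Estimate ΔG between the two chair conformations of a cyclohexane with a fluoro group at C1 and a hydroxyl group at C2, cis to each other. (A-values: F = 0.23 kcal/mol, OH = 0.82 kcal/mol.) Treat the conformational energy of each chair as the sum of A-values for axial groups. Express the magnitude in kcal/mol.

C1 and C2 have opposite parity, so for the cis isomer the two substituents are one axial and one equatorial in each chair.
Chair I (fluoro axial, hydroxyl equatorial): E = 0.23 kcal/mol.
Chair II (fluoro equatorial, hydroxyl axial): E = 0.82 kcal/mol.
ΔE = 0.82 − 0.23 = 0.59 kcal/mol; chair I is more stable.

0.59 kcal/mol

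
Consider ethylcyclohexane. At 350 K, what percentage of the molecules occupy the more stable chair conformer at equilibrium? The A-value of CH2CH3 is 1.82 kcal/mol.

93.2%

One chair has the ethyl group axial (E = 1.82 kcal/mol) and the other has it equatorial (E = 0).
ΔG = 1.82 kcal/mol between the two chairs.
K = exp(ΔG/RT) with R = 1.987×10⁻³ kcal mol⁻¹ K⁻¹ and T = 350 K gives K ≈ 13.7.
Fraction in the lower-energy chair = K/(K+1) = 93.2%.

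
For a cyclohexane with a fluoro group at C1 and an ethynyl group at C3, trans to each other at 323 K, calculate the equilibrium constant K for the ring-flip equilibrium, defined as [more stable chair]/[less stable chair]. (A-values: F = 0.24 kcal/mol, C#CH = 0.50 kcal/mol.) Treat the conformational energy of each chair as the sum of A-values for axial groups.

K ≈ 1.50

C1 and C3 have the same parity, so for the trans isomer the two substituents are one axial and one equatorial in each chair.
Chair I (fluoro axial, ethynyl equatorial): E = 0.24 kcal/mol; chair II (fluoro equatorial, ethynyl axial): E = 0.50 kcal/mol.
ΔG = 0.26 kcal/mol between the two chairs.
K = exp(ΔG/RT) with R = 1.987×10⁻³ kcal mol⁻¹ K⁻¹ and T = 323 K gives K ≈ 1.5.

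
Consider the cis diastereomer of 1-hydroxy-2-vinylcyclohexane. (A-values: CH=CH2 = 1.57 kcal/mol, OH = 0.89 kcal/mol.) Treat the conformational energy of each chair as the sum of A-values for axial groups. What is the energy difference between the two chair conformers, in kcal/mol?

C1 and C2 have opposite parity, so for the cis isomer the two substituents are one axial and one equatorial in each chair.
Chair I (vinyl axial, hydroxyl equatorial): E = 1.57 kcal/mol.
Chair II (vinyl equatorial, hydroxyl axial): E = 0.89 kcal/mol.
ΔE = 1.57 − 0.89 = 0.68 kcal/mol; chair II is more stable.

0.68 kcal/mol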